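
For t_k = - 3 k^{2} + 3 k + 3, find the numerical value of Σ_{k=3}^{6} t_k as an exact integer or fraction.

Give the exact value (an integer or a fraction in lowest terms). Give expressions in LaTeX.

Ratio r(k) = (k**2 + k - 1)/(k**2 - k - 1).
So A=1 and B=1, with C=k**2 - k - 1.
Key eq: (1)·f(k+1) = (1)·f(k) + (k**2 - k - 1).
deg f ≤ 3 (via 0,0,2).
Match coefficients ⇒ f(k) = k*(k**2 - 3*k - 1)/3.
R(k) = B(k−1)·f(k)/C(k) = k*(k**2 - 3*k - 1)/(3*(k**2 - k - 1)); s_k = R·t_k = k*(-k**2 + 3*k + 1).
s_(k+1) − s_k = -3*k**2 + 3*k + 3 = t_k.
Evaluate s at k=7 and k=3: -189 and 3; difference -192.

Σ = -192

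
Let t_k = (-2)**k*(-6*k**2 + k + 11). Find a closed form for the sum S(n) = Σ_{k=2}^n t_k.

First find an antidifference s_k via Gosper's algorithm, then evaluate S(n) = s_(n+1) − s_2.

Compute t_(k+1)/t_k: get 2*(-6*k**2 - 11*k + 6)/(6*k**2 - k - 11).
Factor: A=-2; B=1; C=k**2 - k/6 - 11/6.
Set up (-2)·f(k+1) − (1)·f(k) − (k**2 - k/6 - 11/6) = 0.
Degrees (0,0,2) ⇒ d ≤ 2.
A polynomial solution: f(k) = -(2*k**2 - 3*k - 3)/6.
So s_k = (B(k−1)f/C)·t_k = (-(2*k**2 - 3*k - 3)/(6*k**2 - k - 11))·t_k = (-2)**k*(2*k**2 - 3*k - 3).
Check: Δs_k = (-2)**k*(-6*k**2 + k + 11). ✓
s_(n+1) = (-2)**(n + 1)*(2*n**2 + n - 4) and s_(2) = -4, so S(n) = -4*(-2)**n*n**2 - 2*(-2)**n*n + 8*(-2)**n + 4.

S(n) = -4*(-2)**n*n**2 - 2*(-2)**n*n + 8*(-2)**n + 4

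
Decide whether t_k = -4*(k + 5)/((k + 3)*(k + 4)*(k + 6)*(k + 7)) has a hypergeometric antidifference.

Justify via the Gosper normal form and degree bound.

Step 1: r(k) = (k + 3)*(k + 6)**2/((k + 5)**2*(k + 8)).
Factor: A=k + 3; B=k + 8; C=k**2 + 10*k + 25.
Need (k + 3)·f(k+1) − (k + 7)·f(k) = k**2 + 10*k + 25.
Degrees (1,1,2) ⇒ d ≤ 4.
Coefficient equations give f(k) = k*(k + 4)*(k + 5)*(k + 9)/36.
Then R = B(k−1)f/C = k*(k + 4)*(k + 7)*(k + 9)/(36*(k + 5)), so s_k = R(k)·t_k = k*(-k - 9)/(9*(k**2 + 9*k + 18)).
Verify: 4*(-k - 5)/(k**4 + 20*k**3 + 145*k**2 + 450*k + 504) matches t_k.

Yes. s_k = k*(-k - 9)/(9*(k**2 + 9*k + 18)).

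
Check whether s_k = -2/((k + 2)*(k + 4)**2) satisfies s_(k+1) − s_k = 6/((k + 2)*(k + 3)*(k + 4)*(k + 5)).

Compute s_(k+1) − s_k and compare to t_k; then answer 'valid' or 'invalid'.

Invalid: residual 2*(-4*k - 17)/(k**6 + 23*k**5 + 217*k**4 + 1073*k**3 + 2926*k**2 + 4160*k + 2400) ≠ 0.

s_(k+1) = -2/((k + 3)*(k + 5)**2)
s_(k+1) − s_k = -2/((k + 3)*(k + 5)**2) + 2/((k + 2)*(k + 4)**2)
(s_(k+1) − s_k) − t_k = 2*(-4*k - 17)/(k**6 + 23*k**5 + 217*k**4 + 1073*k**3 + 2926*k**2 + 4160*k + 2400)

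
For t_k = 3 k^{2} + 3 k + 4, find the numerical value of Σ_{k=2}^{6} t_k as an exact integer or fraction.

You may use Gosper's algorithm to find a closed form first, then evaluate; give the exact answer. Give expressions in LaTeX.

t_(k+1)/t_k = (3*k**2 + 9*k + 10)/(3*k**2 + 3*k + 4).
Factor: A=1; B=1; C=k**2 + k + 4/3.
Set up (1)·f(k+1) − (1)·f(k) − (k**2 + k + 4/3) = 0.
d = 3 from the (0,0,2) case.
Match coefficients ⇒ f(k) = k*(k**2 + 3)/3.
So s_k = (B(k−1)f/C)·t_k = (k*(k**2 + 3)/(3*k**2 + 3*k + 4))·t_k = k*(k**2 + 3).
s_(k+1) − s_k = 3*k**2 + 3*k + 4 = t_k.
Telescoping: Σ = s_(7) − s_(2) = 364 − (14) = 350.

Σ = 350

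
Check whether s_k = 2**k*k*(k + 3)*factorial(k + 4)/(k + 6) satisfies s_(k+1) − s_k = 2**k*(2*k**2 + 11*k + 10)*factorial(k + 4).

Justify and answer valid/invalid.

s_(k+1) = 2**(k + 1)*(k + 1)*(k + 4)*factorial(k + 5)/(k + 7)
s_(k+1) − s_k = 2**k*(2*k**4 + 31*k**3 + 168*k**2 + 367*k + 240)*factorial(k + 4)/((k + 6)*(k + 7))
(s_(k+1) − s_k) − t_k = -3*2**k*(k + 4)*(2*k**2 + 15*k + 15)*factorial(k + 4)/((k + 6)*(k + 7))

Invalid: residual -3*2**k*(k + 4)*(2*k**2 + 15*k + 15)*factorial(k + 4)/((k + 6)*(k + 7)) ≠ 0.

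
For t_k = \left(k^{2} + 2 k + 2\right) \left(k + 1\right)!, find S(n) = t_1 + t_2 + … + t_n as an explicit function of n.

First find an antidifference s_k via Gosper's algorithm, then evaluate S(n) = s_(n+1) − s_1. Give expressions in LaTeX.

The ratio is (k + 2)*(2*k + (k + 1)**2 + 4)/(k**2 + 2*k + 2).
A = k + 2, B = 1, C = k**2 + 2*k + 2.
Need (k + 2)·f(k+1) − (1)·f(k) = k**2 + 2*k + 2.
From deg A=1, deg B=0, deg C=2: d=1.
Coefficient equations give f(k) = k.
R(k) = B(k−1)·f(k)/C(k) = k/(k**2 + 2*k + 2); s_k = R·t_k = k*factorial(k + 1).
s_(k+1) − s_k = (k**2 + 2*k + 2)*factorial(k + 1) = t_k.
s_(n+1) = (n + 1)*factorial(n + 2) and s_(1) = 2, so S(n) = n*factorial(n + 2) + factorial(n + 2) - 2.

S(n) = n \left(n + 2\right)! + \left(n + 2\right)! - 2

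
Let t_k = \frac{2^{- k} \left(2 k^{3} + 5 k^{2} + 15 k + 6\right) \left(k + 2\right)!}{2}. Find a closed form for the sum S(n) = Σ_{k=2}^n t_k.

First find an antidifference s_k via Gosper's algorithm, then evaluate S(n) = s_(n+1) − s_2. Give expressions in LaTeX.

The ratio is (2*k**4 + 17*k**3 + 64*k**2 + 121*k + 84)/(2*(2*k**3 + 5*k**2 + 15*k + 6)).
A = k/2 + 3/2, B = 1, C = k**3 + 5*k**2/2 + 15*k/2 + 3.
Solve (k/2 + 3/2)·f(k+1) − (1)·f(k) = k**3 + 5*k**2/2 + 15*k/2 + 3.
Degrees (1,0,3) ⇒ d ≤ 2.
Match coefficients ⇒ f(k) = 2*k**2 - k + 3.
Get s_k = R·t_k = (2*k**2 - k + 3)*factorial(k + 2)/2**k with R(k) = B(k−1)f(k)/C(k) = 2*(2*k**2 - k + 3)/(2*k**3 + 5*k**2 + 15*k + 6).
Δs = (2*k**3 + 5*k**2 + 15*k + 6)*factorial(k + 2)/(2*2**k), as required.
Evaluate: s_(n+1) = 2**(-n - 1)*(2*n**2 + 3*n + 4)*factorial(n + 3); subtract s_(2) = 54 ⇒ S(n) = (-108*2**n + 2*n**5*factorial(n) + 15*n**4*factorial(n) + 44*n**3*factorial(n) + 69*n**2*factorial(n) + 62*n*factorial(n) + 24*factorial(n))/(2*2**n).

S(n) = \frac{2^{- n} \left(- 108 \cdot 2^{n} + 2 n^{5} n! + 15 n^{4} n! + 44 n^{3} n! + 69 n^{2} n! + 62 n n! + 24 n!\right)}{2}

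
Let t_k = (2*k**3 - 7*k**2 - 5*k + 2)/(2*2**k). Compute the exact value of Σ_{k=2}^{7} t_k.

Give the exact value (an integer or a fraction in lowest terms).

Σ = -93/128

Step 1: r(k) = (2*k**3 - k**2 - 13*k - 8)/(2*(2*k**3 - 7*k**2 - 5*k + 2)).
Take A(k)=1/2, B(k)=1, C(k)=k**3 - 7*k**2/2 - 5*k/2 + 1.
Solve (1/2)·f(k+1) − (1)·f(k) = k**3 - 7*k**2/2 - 5*k/2 + 1.
d = 3 from the (0,0,3) case.
A polynomial solution: f(k) = -(k + 1)*(2*k**2 - 3*k + 2).
R(k) = B(k−1)·f(k)/C(k) = -2*(k + 1)*(2*k**2 - 3*k + 2)/(2*k**3 - 7*k**2 - 5*k + 2); s_k = R·t_k = (-2*k**3 + k**2 + k - 2)/2**k.
Check: Δs_k = (2*k**3 - 7*k**2 - 5*k + 2)/(2*2**k). ✓
Σ_(k=2)^(7) t_k = s_(8) − s_(2) = -477/128 − (-3) = -93/128.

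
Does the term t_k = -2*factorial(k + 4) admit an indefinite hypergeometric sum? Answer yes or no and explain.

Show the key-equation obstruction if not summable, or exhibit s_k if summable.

No — key equation has no polynomial f.

t_(k+1)/t_k = k + 5.
A = k + 5, B = 1, C = 1.
Need (k + 5)·f(k+1) − (1)·f(k) = 1.
Degrees (1,0,0) ⇒ d ≤ -1.
d = -1 < 0 ⇒ no nonzero polynomial f; not summable.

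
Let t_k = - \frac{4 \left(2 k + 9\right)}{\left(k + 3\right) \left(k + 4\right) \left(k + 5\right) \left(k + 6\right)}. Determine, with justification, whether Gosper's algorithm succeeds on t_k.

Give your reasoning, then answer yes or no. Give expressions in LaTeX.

Yes. s_k = \frac{4 k \left(- k - 8\right)}{15 \left(k^{2} + 8 k + 15\right)}.

r(k) = (k + 3)*(2*k + 11)/((k + 7)*(2*k + 9)) after simplifying.
A = k + 3, B = k + 7, C = k + 9/2.
Solve (k + 3)·f(k+1) − (k + 6)·f(k) = k + 9/2.
Degrees (1,1,1) ⇒ d ≤ 3.
Match coefficients ⇒ f(k) = k*(k + 4)*(k + 8)/30.
Get s_k = R·t_k = 4*k*(-k - 8)/(15*(k**2 + 8*k + 15)) with R(k) = B(k−1)f(k)/C(k) = k*(k + 4)*(k + 6)*(k + 8)/(15*(2*k + 9)).
Check: Δs_k = 4*(-2*k - 9)/(k**4 + 18*k**3 + 119*k**2 + 342*k + 360). ✓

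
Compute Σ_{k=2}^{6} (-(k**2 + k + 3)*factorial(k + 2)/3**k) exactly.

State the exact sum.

Ratio r(k) = (k + 3)*(k + (k + 1)**2 + 4)/(3*(k**2 + k + 3)).
A = k/3 + 1, B = 1, C = k**2 + k + 3.
Need (k/3 + 1)·f(k+1) − (1)·f(k) = k**2 + k + 3.
deg f ≤ 1 (via 1,0,2).
Solve for f: f(k) = 3*k (degree 1 ≤ 1).
Certificate R = B(k−1)f/C = 3*k/(k**2 + k + 3) gives s_k = -3**(1 - k)*k*factorial(k + 2).
Δs = -(k**2 + k + 3)*factorial(k + 2)/3**k, as required.
Σ_(k=2)^(6) t_k = s_(7) − s_(2) = -31360/9 − (-16) = -31216/9.

Σ = -31216/9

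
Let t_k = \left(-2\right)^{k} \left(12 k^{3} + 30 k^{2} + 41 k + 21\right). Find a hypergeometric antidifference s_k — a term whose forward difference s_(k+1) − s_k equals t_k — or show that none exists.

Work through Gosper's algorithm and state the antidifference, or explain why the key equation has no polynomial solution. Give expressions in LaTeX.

Compute t_(k+1)/t_k: get 2*(-12*k**3 - 66*k**2 - 137*k - 104)/(12*k**3 + 30*k**2 + 41*k + 21).
So A=-2 and B=1, with C=k**3 + 5*k**2/2 + 41*k/12 + 7/4.
Need (-2)·f(k+1) − (1)·f(k) = k**3 + 5*k**2/2 + 41*k/12 + 7/4.
deg f ≤ 3 (via 0,0,3).
Match coefficients ⇒ f(k) = -(4*k**3 + 2*k**2 + 3*k + 1)/12.
R(k) = B(k−1)·f(k)/C(k) = -(4*k**3 + 2*k**2 + 3*k + 1)/(12*k**3 + 30*k**2 + 41*k + 21); s_k = R·t_k = (-2)**k*(-4*k**3 - 2*k**2 - 3*k - 1).
Verify: (-2)**k*(12*k**3 + 30*k**2 + 41*k + 21) matches t_k.

s_k = \left(-2\right)^{k} \left(- 4 k^{3} - 2 k^{2} - 3 k - 1\right)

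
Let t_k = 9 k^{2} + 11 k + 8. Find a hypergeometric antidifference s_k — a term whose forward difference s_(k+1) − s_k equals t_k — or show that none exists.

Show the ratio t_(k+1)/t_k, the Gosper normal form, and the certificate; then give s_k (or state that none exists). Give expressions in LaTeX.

The ratio is (9*k**2 + 29*k + 28)/(9*k**2 + 11*k + 8).
Normal form (A,B,C) = (1, 1, k**2 + 11*k/9 + 8/9).
Solve (1)·f(k+1) − (1)·f(k) = k**2 + 11*k/9 + 8/9.
Degrees (0,0,2) ⇒ d ≤ 3.
Solve for f: f(k) = k*(3*k**2 + k + 4)/9 (degree 3 ≤ 3).
Certificate R = B(k−1)f/C = k*(3*k**2 + k + 4)/(9*k**2 + 11*k + 8) gives s_k = k*(3*k**2 + k + 4).
Δs = 9*k**2 + 11*k + 8, as required.

s_k = k \left(3 k^{2} + k + 4\right)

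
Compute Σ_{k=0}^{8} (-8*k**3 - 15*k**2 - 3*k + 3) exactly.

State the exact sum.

Σ = -13509

Step 1: r(k) = (8*k**3 + 39*k**2 + 57*k + 23)/(8*k**3 + 15*k**2 + 3*k - 3).
Take A(k)=1, B(k)=1, C(k)=k**3 + 15*k**2/8 + 3*k/8 - 3/8.
Solve (1)·f(k+1) − (1)·f(k) = k**3 + 15*k**2/8 + 3*k/8 - 3/8.
Bound: deg f ≤ 4.
Coefficient equations give f(k) = k*(2*k + 1)*(k**2 - 2)/8.
Then R = B(k−1)f/C = k*(2*k + 1)*(k**2 - 2)/(8*k**3 + 15*k**2 + 3*k - 3), so s_k = R(k)·t_k = k*(-2*k**3 - k**2 + 4*k + 2).
Δs = -8*k**3 - 15*k**2 - 3*k + 3, as required.
Telescoping: Σ = s_(9) − s_(0) = -13509 − (0) = -13509.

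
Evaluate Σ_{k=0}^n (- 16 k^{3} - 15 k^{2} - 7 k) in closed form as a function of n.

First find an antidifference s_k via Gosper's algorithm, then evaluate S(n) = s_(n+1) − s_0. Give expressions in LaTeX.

t_(k+1)/t_k = (16*k**3 + 63*k**2 + 85*k + 38)/(k*(16*k**2 + 15*k + 7)).
Factor: A=1; B=1; C=k**3 + 15*k**2/16 + 7*k/16.
Set up (1)·f(k+1) − (1)·f(k) − (k**3 + 15*k**2/16 + 7*k/16) = 0.
d = 4 from the (0,0,3) case.
Solving with deg f ≤ 4: f(k) = k*(k - 1)*(4*k**2 + k + 1)/16.
Then R = B(k−1)f/C = (k - 1)*(4*k**2 + k + 1)/(16*k**2 + 15*k + 7), so s_k = R(k)·t_k = -4*k**4 + 3*k**3 + k.
Check: Δs_k = k*(-16*k**2 - 15*k - 7). ✓
s_(n+1) = n*(-4*n**3 - 13*n**2 - 15*n - 6) and s_(0) = 0, so S(n) = n*(-4*n**3 - 13*n**2 - 15*n - 6).

S(n) = n \left(- 4 n^{3} - 13 n^{2} - 15 n - 6\right)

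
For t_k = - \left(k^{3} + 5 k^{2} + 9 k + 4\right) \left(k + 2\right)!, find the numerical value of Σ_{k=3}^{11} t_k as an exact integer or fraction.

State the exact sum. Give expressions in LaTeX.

Ratio r(k) = (k**4 + 11*k**3 + 46*k**2 + 85*k + 57)/(k**3 + 5*k**2 + 9*k + 4).
So A=k + 3 and B=1, with C=k**3 + 5*k**2 + 9*k + 4.
Set up (k + 3)·f(k+1) − (1)·f(k) − (k**3 + 5*k**2 + 9*k + 4) = 0.
Bound: deg f ≤ 2.
Solving with deg f ≤ 2: f(k) = k**2 + k - 1.
Then R = B(k−1)f/C = (k**2 + k - 1)/(k**3 + 5*k**2 + 9*k + 4), so s_k = R(k)·t_k = -(k**2 + k - 1)*factorial(k + 2).
Δs = -(k**3 + 5*k**2 + 9*k + 4)*factorial(k + 2), as required.
Evaluate s at k=12 and k=3: -13512635136000 and -1320; difference -13512635134680.

Σ = -13512635134680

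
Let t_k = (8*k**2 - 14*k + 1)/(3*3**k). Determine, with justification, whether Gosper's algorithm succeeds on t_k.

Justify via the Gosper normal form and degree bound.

The ratio is (8*k**2 + 2*k - 5)/(3*(8*k**2 - 14*k + 1)).
Take A(k)=1/3, B(k)=1, C(k)=k**2 - 7*k/4 + 1/8.
Solve (1/3)·f(k+1) − (1)·f(k) = k**2 - 7*k/4 + 1/8.
Bound: deg f ≤ 2.
Solving with deg f ≤ 2: f(k) = -3*(4*k**2 - 3*k + 1)/8.
R(k) = B(k−1)·f(k)/C(k) = -3*(4*k**2 - 3*k + 1)/(8*k**2 - 14*k + 1); s_k = R·t_k = (-4*k**2 + 3*k - 1)/3**k.
s_(k+1) − s_k = (8*k**2 - 14*k + 1)/(3*3**k) = t_k.

Yes. s_k = (-4*k**2 + 3*k - 1)/3**k.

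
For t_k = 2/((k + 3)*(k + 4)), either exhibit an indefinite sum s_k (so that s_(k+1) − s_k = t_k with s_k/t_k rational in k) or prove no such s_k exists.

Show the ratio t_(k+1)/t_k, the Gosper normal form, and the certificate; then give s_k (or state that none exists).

The ratio is (k + 3)/(k + 5).
So A=k + 3 and B=k + 5, with C=1.
Need (k + 3)·f(k+1) − (k + 4)·f(k) = 1.
d = 1 from the (1,1,0) case.
A polynomial solution: f(k) = k/3.
Then R = B(k−1)f/C = k*(k + 4)/3, so s_k = R(k)·t_k = 2*k/(3*(k + 3)).
s_(k+1) − s_k = 2/(k**2 + 7*k + 12) = t_k.

s_k = 2*k/(3*(k + 3))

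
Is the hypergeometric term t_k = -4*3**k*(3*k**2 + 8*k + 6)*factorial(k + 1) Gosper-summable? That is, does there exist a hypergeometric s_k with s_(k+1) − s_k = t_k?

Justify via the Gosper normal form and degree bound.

t_(k+1)/t_k = 3*(3*k**3 + 20*k**2 + 45*k + 34)/(3*k**2 + 8*k + 6).
A = 3*k + 6, B = 1, C = k**2 + 8*k/3 + 2.
Key eq: (3*k + 6)·f(k+1) = (1)·f(k) + (k**2 + 8*k/3 + 2).
d = 1 from the (1,0,2) case.
Match coefficients ⇒ f(k) = k/3.
Get s_k = R·t_k = -4*3**k*k*factorial(k + 1) with R(k) = B(k−1)f(k)/C(k) = k/(3*k**2 + 8*k + 6).
Δs = -4*3**k*(3*k**2 + 8*k + 6)*factorial(k + 1), as required.

Yes. s_k = -4*3**k*k*factorial(k + 1).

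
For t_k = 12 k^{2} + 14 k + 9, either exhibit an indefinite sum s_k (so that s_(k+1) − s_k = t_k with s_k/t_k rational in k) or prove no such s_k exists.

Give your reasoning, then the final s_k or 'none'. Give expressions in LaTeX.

t_(k+1)/t_k = (12*k**2 + 38*k + 35)/(12*k**2 + 14*k + 9).
Take A(k)=1, B(k)=1, C(k)=k**2 + 7*k/6 + 3/4.
Set up (1)·f(k+1) − (1)·f(k) − (k**2 + 7*k/6 + 3/4) = 0.
From deg A=0, deg B=0, deg C=2: d=3.
Solving with deg f ≤ 3: f(k) = k*(4*k**2 + k + 4)/12.
Certificate R = B(k−1)f/C = k*(4*k**2 + k + 4)/(12*k**2 + 14*k + 9) gives s_k = k*(4*k**2 + k + 4).
Check: Δs_k = 12*k**2 + 14*k + 9. ✓

s_k = k \left(4 k^{2} + k + 4\right)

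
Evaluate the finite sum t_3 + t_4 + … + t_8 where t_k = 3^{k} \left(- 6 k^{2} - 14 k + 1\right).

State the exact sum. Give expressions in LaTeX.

The ratio is 3*(6*k**2 + 26*k + 19)/(6*k**2 + 14*k - 1).
Factor: A=3; B=1; C=k**2 + 7*k/3 - 1/6.
Solve (3)·f(k+1) − (1)·f(k) = k**2 + 7*k/3 - 1/6.
deg f ≤ 2 (via 0,0,2).
Solving with deg f ≤ 2: f(k) = (3*k**2 - 2*k - 2)/6.
So s_k = (B(k−1)f/C)·t_k = ((3*k**2 - 2*k - 2)/(6*k**2 + 14*k - 1))·t_k = 3**k*(-3*k**2 + 2*k + 2).
Verify: 3**k*(-6*k**2 - 14*k + 1) matches t_k.
Σ_(k=3)^(8) t_k = s_(9) − s_(3) = -4389309 − (-513) = -4388796.

Σ = -4388796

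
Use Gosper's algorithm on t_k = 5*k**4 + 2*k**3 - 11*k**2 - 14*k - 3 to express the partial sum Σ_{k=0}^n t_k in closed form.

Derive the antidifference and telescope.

r(k) = (5*k**4 + 22*k**3 + 25*k**2 - 10*k - 21)/(5*k**4 + 2*k**3 - 11*k**2 - 14*k - 3) after simplifying.
A = 1, B = 1, C = k**4 + 2*k**3/5 - 11*k**2/5 - 14*k/5 - 3/5.
Need (1)·f(k+1) − (1)·f(k) = k**4 + 2*k**3/5 - 11*k**2/5 - 14*k/5 - 3/5.
Degrees (0,0,4) ⇒ d ≤ 5.
Solving with deg f ≤ 5: f(k) = k*(k**4 - 2*k**3 - 3*k**2 - k + 2)/5.
Get s_k = R·t_k = k*(k**4 - 2*k**3 - 3*k**2 - k + 2) with R(k) = B(k−1)f(k)/C(k) = k*(k**4 - 2*k**3 - 3*k**2 - k + 2)/(5*k**4 + 2*k**3 - 11*k**2 - 14*k - 3).
Δs = 5*k**4 + 2*k**3 - 11*k**2 - 14*k - 3, as required.
Telescope: S(n) = s_(n+1) − s_(0) = n**5 + 3*n**4 - n**3 - 12*n**2 - 12*n - 3 − (0) = n**5 + 3*n**4 - n**3 - 12*n**2 - 12*n - 3.

S(n) = n**5 + 3*n**4 - n**3 - 12*n**2 - 12*n - 3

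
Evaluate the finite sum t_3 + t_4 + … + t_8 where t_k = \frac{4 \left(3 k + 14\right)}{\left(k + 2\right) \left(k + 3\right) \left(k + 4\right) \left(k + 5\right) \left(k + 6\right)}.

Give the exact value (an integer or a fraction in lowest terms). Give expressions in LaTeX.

Step 1: r(k) = (k + 2)*(3*k + 17)/((k + 7)*(3*k + 14)).
A = k + 2, B = k + 7, C = k + 14/3.
f must satisfy (k + 2)·f(k+1) − (k + 6)·f(k) = k + 14/3.
deg f ≤ 4 (via 1,1,1).
A polynomial solution: f(k) = k*(k + 4)*(k**2 + 10*k + 31)/90.
Get s_k = R·t_k = 2*k*(k**2 + 10*k + 31)/(15*(k**3 + 10*k**2 + 31*k + 30)) with R(k) = B(k−1)f(k)/C(k) = k*(k + 4)*(k + 6)*(k**2 + 10*k + 31)/(30*(3*k + 14)).
Δs = 4*(3*k + 14)/(k**5 + 20*k**4 + 155*k**3 + 580*k**2 + 1044*k + 720), as required.
Telescoping: Σ = s_(9) − s_(3) = 101/770 − (7/60) = 67/4620.

Σ = 67/4620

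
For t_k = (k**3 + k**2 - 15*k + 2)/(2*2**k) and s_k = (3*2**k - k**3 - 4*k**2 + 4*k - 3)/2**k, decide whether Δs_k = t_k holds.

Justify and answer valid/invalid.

s_(k+1) = (6*2**k - k**3 - 7*k**2 - 7*k - 4)/(2*2**k)
s_(k+1) − s_k = (k**3 + k**2 - 15*k + 2)/(2*2**k)
(s_(k+1) − s_k) − t_k = 0

valid (s_(k+1) − s_k reduces to t_k)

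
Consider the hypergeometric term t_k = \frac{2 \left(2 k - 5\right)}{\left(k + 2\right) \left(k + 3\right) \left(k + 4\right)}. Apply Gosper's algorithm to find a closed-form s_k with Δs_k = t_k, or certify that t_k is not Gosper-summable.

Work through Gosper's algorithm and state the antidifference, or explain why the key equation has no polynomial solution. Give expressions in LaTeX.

r(k) = (k + 2)*(2*k - 3)/((k + 5)*(2*k - 5)) after simplifying.
A = k + 2, B = k + 5, C = k - 5/2.
Set up (k + 2)·f(k+1) − (k + 4)·f(k) − (k - 5/2) = 0.
Bound: deg f ≤ 2.
A polynomial solution: f(k) = -k*(k + 29)/24.
Get s_k = R·t_k = k*(-k - 29)/(6*(k + 2)*(k + 3)) with R(k) = B(k−1)f(k)/C(k) = -k*(k + 4)*(k + 29)/(12*(2*k - 5)).
Δs = 2*(2*k - 5)/(k**3 + 9*k**2 + 26*k + 24), as required.

s_k = \frac{k \left(- k - 29\right)}{6 \left(k + 2\right) \left(k + 3\right)}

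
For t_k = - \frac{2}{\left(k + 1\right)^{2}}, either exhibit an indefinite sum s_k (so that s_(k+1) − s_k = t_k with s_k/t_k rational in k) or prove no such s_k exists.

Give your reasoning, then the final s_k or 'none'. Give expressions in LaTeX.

Step 1: r(k) = (k + 1)**2/(k + 2)**2.
Factor: A=k**2 + 2*k + 1; B=k**2 + 4*k + 4; C=1.
Solve (k**2 + 2*k + 1)·f(k+1) − (k**2 + 2*k + 1)·f(k) = 1.
Bound: deg f ≤ 0.
Generic f = c0 gives residual -1; -1 = 0 cannot hold, so t_k is not Gosper-summable.

none (Gosper's algorithm certifies no s_k)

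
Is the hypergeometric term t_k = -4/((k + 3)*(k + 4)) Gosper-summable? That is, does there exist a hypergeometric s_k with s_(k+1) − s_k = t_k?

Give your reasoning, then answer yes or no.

The ratio is (k + 3)/(k + 5).
Factor: A=k + 3; B=k + 5; C=1.
Key eq: (k + 3)·f(k+1) = (k + 4)·f(k) + (1).
d = 1 from the (1,1,0) case.
Solving with deg f ≤ 1: f(k) = k/3.
So s_k = (B(k−1)f/C)·t_k = (k*(k + 4)/3)·t_k = -4*k/(3*k + 9).
s_(k+1) − s_k = -4/(k**2 + 7*k + 12) = t_k.

Yes. s_k = -4*k/(3*k + 9).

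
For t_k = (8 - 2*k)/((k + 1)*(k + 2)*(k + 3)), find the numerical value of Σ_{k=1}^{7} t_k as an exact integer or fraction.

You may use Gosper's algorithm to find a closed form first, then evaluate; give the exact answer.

Ratio r(k) = (k - 3)*(k + 1)/((k - 4)*(k + 4)).
Normal form (A,B,C) = (k + 1, k + 4, k - 4).
f must satisfy (k + 1)·f(k+1) − (k + 3)·f(k) = k - 4.
Bound: deg f ≤ 2.
Solving with deg f ≤ 2: f(k) = -k*(3*k + 13)/4.
Get s_k = R·t_k = k*(3*k + 13)/(2*(k + 1)*(k + 2)) with R(k) = B(k−1)f(k)/C(k) = -k*(k + 3)*(3*k + 13)/(4*(k - 4)).
Verify: 2*(4 - k)/(k**3 + 6*k**2 + 11*k + 6) matches t_k.
Sum = s_(8) − s_(1); s_(8) = 74/45, s_(1) = 4/3 ⇒ 14/45.

Σ = 14/45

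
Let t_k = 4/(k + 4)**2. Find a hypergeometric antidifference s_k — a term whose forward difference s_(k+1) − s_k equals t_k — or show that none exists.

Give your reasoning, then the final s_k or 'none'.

t_(k+1)/t_k = (k + 4)**2/(k + 5)**2.
So A=k**2 + 8*k + 16 and B=k**2 + 10*k + 25, with C=1.
f must satisfy (k**2 + 8*k + 16)·f(k+1) − (k**2 + 8*k + 16)·f(k) = 1.
From deg A=2, deg B=2, deg C=0: d=0.
Write f(k) = c0. Then LHS − RHS = -1, requiring -1 = 0: contradictory. No certificate.

none (Gosper's algorithm certifies no s_k)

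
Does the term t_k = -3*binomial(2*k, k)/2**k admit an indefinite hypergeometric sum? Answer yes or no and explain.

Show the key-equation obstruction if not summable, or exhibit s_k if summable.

The ratio is (2*k + 1)/(k + 1).
Normal form (A,B,C) = (2*k + 1, k + 1, 1).
Need (2*k + 1)·f(k+1) − (k)·f(k) = 1.
deg f ≤ -1 (via 1,1,0).
deg f ≤ -1 is impossible — no certificate.

No; the degree bound rules out any f.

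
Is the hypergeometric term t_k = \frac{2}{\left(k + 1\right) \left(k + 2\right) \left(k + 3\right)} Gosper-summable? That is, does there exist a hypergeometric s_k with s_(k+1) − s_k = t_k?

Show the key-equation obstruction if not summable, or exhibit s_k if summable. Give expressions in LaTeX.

The ratio is (k + 1)/(k + 4).
Gosper form: A/B · C(k+1)/C(k) with A=k + 1, B=k + 4, C=1.
Solve (k + 1)·f(k+1) − (k + 3)·f(k) = 1.
deg f ≤ 2 (via 1,1,0).
Coefficient equations give f(k) = k*(k + 3)/4.
So s_k = (B(k−1)f/C)·t_k = (k*(k + 3)**2/4)·t_k = k*(k + 3)/(2*(k + 1)*(k + 2)).
s_(k+1) − s_k = 2/(k**3 + 6*k**2 + 11*k + 6) = t_k.

Yes. s_k = \frac{k \left(k + 3\right)}{2 \left(k + 1\right) \left(k + 2\right)}.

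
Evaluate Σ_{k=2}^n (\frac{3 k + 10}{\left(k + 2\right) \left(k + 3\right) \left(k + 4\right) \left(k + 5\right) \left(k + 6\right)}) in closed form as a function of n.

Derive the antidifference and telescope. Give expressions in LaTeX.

S(n) = \frac{n^{3} + 14 n^{2} + 63 n - 78}{168 \left(n^{3} + 14 n^{2} + 63 n + 90\right)}

r(k) = (k + 2)*(3*k + 13)/((k + 7)*(3*k + 10)) after simplifying.
Normal form (A,B,C) = (k + 2, k + 7, k + 10/3).
Key eq: (k + 2)·f(k+1) = (k + 6)·f(k) + (k + 10/3).
deg f ≤ 4 (via 1,1,1).
Solve for f: f(k) = k*(k + 3)*(k**2 + 11*k + 38)/120 (degree 4 ≤ 4).
R(k) = B(k−1)·f(k)/C(k) = k*(k + 3)*(k + 6)*(k**2 + 11*k + 38)/(40*(3*k + 10)); s_k = R·t_k = k*(k**2 + 11*k + 38)/(40*(k**3 + 11*k**2 + 38*k + 40)).
Check: Δs_k = (3*k + 10)/(k**5 + 20*k**4 + 155*k**3 + 580*k**2 + 1044*k + 720). ✓
Σ_(k=2)^n t_k = s_(n+1) − s_(2) = ((n**3 + 14*n**2 + 63*n + 50)/(40*(n**3 + 14*n**2 + 63*n + 90))) − (2/105), i.e. (n**3 + 14*n**2 + 63*n - 78)/(168*(n**3 + 14*n**2 + 63*n + 90)).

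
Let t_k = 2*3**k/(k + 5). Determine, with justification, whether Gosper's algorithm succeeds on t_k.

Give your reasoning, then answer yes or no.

No; the degree bound rules out any f.

t_(k+1)/t_k = 3*(k + 5)/(k + 6).
A = 3*k + 15, B = k + 6, C = 1.
f must satisfy (3*k + 15)·f(k+1) − (k + 5)·f(k) = 1.
deg f ≤ -1 (via 1,1,0).
d = -1 < 0 ⇒ no nonzero polynomial f; not summable.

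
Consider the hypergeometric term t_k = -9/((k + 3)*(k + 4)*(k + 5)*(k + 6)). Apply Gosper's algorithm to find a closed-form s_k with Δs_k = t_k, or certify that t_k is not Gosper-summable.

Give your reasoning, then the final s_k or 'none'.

s_k = k*(-k**2 - 12*k - 47)/(20*(k + 3)*(k + 4)*(k + 5))

t_(k+1)/t_k = (k + 3)/(k + 7).
Factor: A=k + 3; B=k + 7; C=1.
Key eq: (k + 3)·f(k+1) = (k + 6)·f(k) + (1).
From deg A=1, deg B=1, deg C=0: d=3.
Solving with deg f ≤ 3: f(k) = k*(k**2 + 12*k + 47)/180.
R(k) = B(k−1)·f(k)/C(k) = k*(k + 6)*(k**2 + 12*k + 47)/180; s_k = R·t_k = k*(-k**2 - 12*k - 47)/(20*(k + 3)*(k + 4)*(k + 5)).
s_(k+1) − s_k = -9/(k**4 + 18*k**3 + 119*k**2 + 342*k + 360) = t_k.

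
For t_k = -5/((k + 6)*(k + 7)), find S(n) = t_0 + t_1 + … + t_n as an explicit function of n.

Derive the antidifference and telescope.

Ratio r(k) = (k + 6)/(k + 8).
So A=k + 6 and B=k + 8, with C=1.
Set up (k + 6)·f(k+1) − (k + 7)·f(k) − (1) = 0.
Degrees (1,1,0) ⇒ d ≤ 1.
A polynomial solution: f(k) = k/6.
Then R = B(k−1)f/C = k*(k + 7)/6, so s_k = R(k)·t_k = -5*k/(6*k + 36).
s_(k+1) − s_k = -5/(k**2 + 13*k + 42) = t_k.
s_(n+1) = 5*(-n - 1)/(6*(n + 7)) and s_(0) = 0, so S(n) = 5*(-n - 1)/(6*(n + 7)).

S(n) = 5*(-n - 1)/(6*(n + 7))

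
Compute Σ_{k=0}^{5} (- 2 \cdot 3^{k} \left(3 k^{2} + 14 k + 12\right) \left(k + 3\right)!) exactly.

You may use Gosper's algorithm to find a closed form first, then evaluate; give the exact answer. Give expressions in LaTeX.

The ratio is 3*(3*k**3 + 32*k**2 + 109*k + 116)/(3*k**2 + 14*k + 12).
Factor: A=3*k + 12; B=1; C=k**2 + 14*k/3 + 4.
Solve (3*k + 12)·f(k+1) − (1)·f(k) = k**2 + 14*k/3 + 4.
d = 1 from the (1,0,2) case.
A polynomial solution: f(k) = k/3.
Then R = B(k−1)f/C = k/(3*k**2 + 14*k + 12), so s_k = R(k)·t_k = -2*3**k*k*factorial(k + 3).
s_(k+1) − s_k = -2*3**k*(3*k**2 + 14*k + 12)*factorial(k + 3) = t_k.
Telescoping: Σ = s_(6) − s_(0) = -3174474240 − (0) = -3174474240.

Σ = -3174474240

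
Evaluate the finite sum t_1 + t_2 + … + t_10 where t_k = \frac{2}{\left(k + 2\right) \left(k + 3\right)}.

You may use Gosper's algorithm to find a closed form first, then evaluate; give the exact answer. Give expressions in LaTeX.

r(k) = (k + 2)/(k + 4) after simplifying.
A = k + 2, B = k + 4, C = 1.
Solve (k + 2)·f(k+1) − (k + 3)·f(k) = 1.
Bound: deg f ≤ 1.
Solving with deg f ≤ 1: f(k) = k/2.
So s_k = (B(k−1)f/C)·t_k = (k*(k + 3)/2)·t_k = k/(k + 2).
Check: Δs_k = 2/(k**2 + 5*k + 6). ✓
Sum = s_(11) − s_(1); s_(11) = 11/13, s_(1) = 1/3 ⇒ 20/39.

Σ = 20/39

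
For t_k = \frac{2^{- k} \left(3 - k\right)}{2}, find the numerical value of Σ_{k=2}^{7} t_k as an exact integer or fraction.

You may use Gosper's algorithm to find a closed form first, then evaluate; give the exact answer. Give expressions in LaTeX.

The ratio is (k - 2)/(2*(k - 3)).
So A=1/2 and B=1, with C=k - 3.
f must satisfy (1/2)·f(k+1) − (1)·f(k) = k - 3.
d = 1 from the (0,0,1) case.
Solving with deg f ≤ 1: f(k) = -2*(k - 2).
R(k) = B(k−1)·f(k)/C(k) = -2*(k - 2)/(k - 3); s_k = R·t_k = (k - 2)/2**k.
Verify: (3 - k)/(2*2**k) matches t_k.
Evaluate s at k=8 and k=2: 3/128 and 0; difference 3/128.

Σ = 3/128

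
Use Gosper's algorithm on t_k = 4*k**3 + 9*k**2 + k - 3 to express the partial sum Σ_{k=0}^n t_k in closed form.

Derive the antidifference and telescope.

S(n) = n**4 + 5*n**3 + 6*n**2 - n - 3

The ratio is (4*k**3 + 21*k**2 + 31*k + 11)/(4*k**3 + 9*k**2 + k - 3).
Factor: A=1; B=1; C=k**3 + 9*k**2/4 + k/4 - 3/4.
Set up (1)·f(k+1) − (1)·f(k) − (k**3 + 9*k**2/4 + k/4 - 3/4) = 0.
d = 4 from the (0,0,3) case.
Solve for f: f(k) = k*(k + 2)*(k**2 - k - 1)/4 (degree 4 ≤ 4).
Get s_k = R·t_k = k*(k**3 + k**2 - 3*k - 2) with R(k) = B(k−1)f(k)/C(k) = k*(k + 2)*(k**2 - k - 1)/(4*k**3 + 9*k**2 + k - 3).
Δs = 4*k**3 + 9*k**2 + k - 3, as required.
s_(n+1) = n**4 + 5*n**3 + 6*n**2 - n - 3 and s_(0) = 0, so S(n) = n**4 + 5*n**3 + 6*n**2 - n - 3.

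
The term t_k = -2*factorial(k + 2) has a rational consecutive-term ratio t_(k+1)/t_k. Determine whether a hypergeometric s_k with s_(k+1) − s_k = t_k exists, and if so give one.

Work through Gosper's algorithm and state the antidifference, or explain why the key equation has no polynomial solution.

none — t_k is not Gosper-summable

Ratio r(k) = k + 3.
A = k + 3, B = 1, C = 1.
f must satisfy (k + 3)·f(k+1) − (1)·f(k) = 1.
Bound: deg f ≤ -1.
Bound -1 < 0, so the key equation has no polynomial solution.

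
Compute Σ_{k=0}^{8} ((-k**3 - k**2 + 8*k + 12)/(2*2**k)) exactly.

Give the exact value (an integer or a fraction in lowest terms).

t_(k+1)/t_k = (k**3 + 4*k**2 - 3*k - 18)/(2*(k**3 + k**2 - 8*k - 12)).
Gosper form: A/B · C(k+1)/C(k) with A=1/2, B=1, C=k**3 + k**2 - 8*k - 12.
f must satisfy (1/2)·f(k+1) − (1)·f(k) = k**3 + k**2 - 8*k - 12.
From deg A=0, deg B=0, deg C=3: d=3.
Match coefficients ⇒ f(k) = -2*(k**3 + 4*k**2 + 3*k - 4).
Get s_k = R·t_k = (k**3 + 4*k**2 + 3*k - 4)/2**k with R(k) = B(k−1)f(k)/C(k) = -2*(k**3 + 4*k**2 + 3*k - 4)/((k - 3)*(k + 2)**2).
Δs = (-k**3 - k**2 + 8*k + 12)/(2*2**k), as required.
Σ_(k=0)^(8) t_k = s_(9) − s_(0) = 269/128 − (-4) = 781/128.

Σ = 781/128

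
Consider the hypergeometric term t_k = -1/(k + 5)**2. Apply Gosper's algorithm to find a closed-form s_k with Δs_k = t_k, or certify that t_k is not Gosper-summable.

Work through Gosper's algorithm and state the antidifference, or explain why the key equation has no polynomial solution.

no hypergeometric antidifference exists

r(k) = (k + 5)**2/(k + 6)**2 after simplifying.
A = k**2 + 10*k + 25, B = k**2 + 12*k + 36, C = 1.
Need (k**2 + 10*k + 25)·f(k+1) − (k**2 + 10*k + 25)·f(k) = 1.
d = 0 from the (2,2,0) case.
f = c0 ⇒ A·f(k+1) − B(k−1)·f(k) − C = -1. The system {-1 = 0} is inconsistent; no antidifference.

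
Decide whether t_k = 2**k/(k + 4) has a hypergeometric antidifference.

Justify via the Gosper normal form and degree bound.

r(k) = 2*(k + 4)/(k + 5) after simplifying.
Take A(k)=2*k + 8, B(k)=k + 5, C(k)=1.
Key eq: (2*k + 8)·f(k+1) = (k + 4)·f(k) + (1).
Bound: deg f ≤ -1.
deg f ≤ -1 is impossible — no certificate.

No — negative degree bound, so no certificate f.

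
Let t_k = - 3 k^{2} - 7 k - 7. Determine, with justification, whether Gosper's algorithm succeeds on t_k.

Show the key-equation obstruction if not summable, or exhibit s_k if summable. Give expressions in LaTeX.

Yes. s_k = k \left(- k^{2} - 2 k - 4\right).

Ratio r(k) = (3*k**2 + 13*k + 17)/(3*k**2 + 7*k + 7).
So A=1 and B=1, with C=k**2 + 7*k/3 + 7/3.
Set up (1)·f(k+1) − (1)·f(k) − (k**2 + 7*k/3 + 7/3) = 0.
deg f ≤ 3 (via 0,0,2).
Solve for f: f(k) = k*(k**2 + 2*k + 4)/3 (degree 3 ≤ 3).
R(k) = B(k−1)·f(k)/C(k) = k*(k**2 + 2*k + 4)/(3*k**2 + 7*k + 7); s_k = R·t_k = k*(-k**2 - 2*k - 4).
Check: Δs_k = -3*k**2 - 7*k - 7. ✓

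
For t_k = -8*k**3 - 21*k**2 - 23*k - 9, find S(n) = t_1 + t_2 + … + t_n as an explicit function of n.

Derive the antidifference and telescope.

Compute t_(k+1)/t_k: get (8*k**3 + 45*k**2 + 89*k + 61)/(8*k**3 + 21*k**2 + 23*k + 9).
A = 1, B = 1, C = k**3 + 21*k**2/8 + 23*k/8 + 9/8.
Key eq: (1)·f(k+1) = (1)·f(k) + (k**3 + 21*k**2/8 + 23*k/8 + 9/8).
Bound: deg f ≤ 4.
A polynomial solution: f(k) = k*(2*k + 1)*(k**2 + k + 1)/8.
Certificate R = B(k−1)f/C = k*(2*k + 1)*(k**2 + k + 1)/(8*k**3 + 21*k**2 + 23*k + 9) gives s_k = k*(-2*k**3 - 3*k**2 - 3*k - 1).
Δs = -8*k**3 - 21*k**2 - 23*k - 9, as required.
s_(n+1) = -2*n**4 - 11*n**3 - 24*n**2 - 24*n - 9 and s_(1) = -9, so S(n) = n*(-2*n**3 - 11*n**2 - 24*n - 24).

S(n) = n*(-2*n**3 - 11*n**2 - 24*n - 24)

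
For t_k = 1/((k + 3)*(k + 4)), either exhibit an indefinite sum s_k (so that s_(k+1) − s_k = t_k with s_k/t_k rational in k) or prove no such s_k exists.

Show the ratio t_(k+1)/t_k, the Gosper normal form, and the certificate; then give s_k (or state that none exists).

r(k) = (k + 3)/(k + 5) after simplifying.
Normal form (A,B,C) = (k + 3, k + 5, 1).
f must satisfy (k + 3)·f(k+1) − (k + 4)·f(k) = 1.
From deg A=1, deg B=1, deg C=0: d=1.
Match coefficients ⇒ f(k) = k/3.
R(k) = B(k−1)·f(k)/C(k) = k*(k + 4)/3; s_k = R·t_k = k/(3*(k + 3)).
Check: Δs_k = 1/(k**2 + 7*k + 12). ✓

s_k = k/(3*(k + 3))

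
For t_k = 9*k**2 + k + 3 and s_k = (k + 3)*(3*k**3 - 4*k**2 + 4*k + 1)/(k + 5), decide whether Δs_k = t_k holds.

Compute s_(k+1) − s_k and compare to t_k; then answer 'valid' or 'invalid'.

Invalid: residual 4*(-3*k**3 - 25*k**2 - 2*k - 7)/(k**2 + 11*k + 30) ≠ 0.

s_(k+1) = (3*k**4 + 17*k**3 + 25*k**2 + 24*k + 16)/(k + 6)
s_(k+1) − s_k = (9*k**4 + 88*k**3 + 184*k**2 + 55*k + 62)/(k**2 + 11*k + 30)
(s_(k+1) − s_k) − t_k = 4*(-3*k**3 - 25*k**2 - 2*k - 7)/(k**2 + 11*k + 30)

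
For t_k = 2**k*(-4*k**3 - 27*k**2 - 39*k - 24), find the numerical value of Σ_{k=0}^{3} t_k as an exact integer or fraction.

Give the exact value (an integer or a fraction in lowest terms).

Ratio r(k) = 2*(4*k**3 + 39*k**2 + 105*k + 94)/(4*k**3 + 27*k**2 + 39*k + 24).
Normal form (A,B,C) = (2, 1, k**3 + 27*k**2/4 + 39*k/4 + 6).
f must satisfy (2)·f(k+1) − (1)·f(k) = k**3 + 27*k**2/4 + 39*k/4 + 6.
deg f ≤ 3 (via 0,0,3).
A polynomial solution: f(k) = (k + 1)*(4*k**2 - k + 4)/4.
Certificate R = B(k−1)f/C = (k + 1)*(4*k**2 - k + 4)/(4*k**3 + 27*k**2 + 39*k + 24) gives s_k = 2**k*(-4*k**3 - 3*k**2 - 3*k - 4).
Check: Δs_k = 2**k*(-4*k**3 - 27*k**2 - 39*k - 24). ✓
Evaluate s at k=4 and k=0: -5120 and -4; difference -5116.

Σ = -5116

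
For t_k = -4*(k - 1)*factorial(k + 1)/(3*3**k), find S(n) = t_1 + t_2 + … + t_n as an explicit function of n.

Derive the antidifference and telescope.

The ratio is k*(k + 2)/(3*(k - 1)).
A = k/3 + 2/3, B = 1, C = k - 1.
Solve (k/3 + 2/3)·f(k+1) − (1)·f(k) = k - 1.
Degrees (1,0,1) ⇒ d ≤ 0.
Match coefficients ⇒ f(k) = 3.
Then R = B(k−1)f/C = 3/(k - 1), so s_k = R(k)·t_k = -4*factorial(k + 1)/3**k.
Δs = -4*(k - 1)*factorial(k + 1)/(3*3**k), as required.
Σ_(k=1)^n t_k = s_(n+1) − s_(1) = (-4*3**(-n - 1)*factorial(n + 2)) − (-8/3), i.e. 8/3 - 4*factorial(n + 2)/(3*3**n).

S(n) = 8/3 - 4*factorial(n + 2)/(3*3**n)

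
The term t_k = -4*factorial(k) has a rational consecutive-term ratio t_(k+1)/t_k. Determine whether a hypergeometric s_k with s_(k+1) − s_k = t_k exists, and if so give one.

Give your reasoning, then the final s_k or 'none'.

r(k) = k + 1 after simplifying.
Factor: A=k + 1; B=1; C=1.
Need (k + 1)·f(k+1) − (1)·f(k) = 1.
d = -1 from the (1,0,0) case.
d = -1 < 0 ⇒ no nonzero polynomial f; not summable.

no hypergeometric antidifference exists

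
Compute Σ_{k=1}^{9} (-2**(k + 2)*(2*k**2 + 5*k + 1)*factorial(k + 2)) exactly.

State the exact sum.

Σ = -17657914982400

t_(k+1)/t_k = 2*(2*k**3 + 15*k**2 + 35*k + 24)/(2*k**2 + 5*k + 1).
Take A(k)=2*k + 6, B(k)=1, C(k)=k**2 + 5*k/2 + 1/2.
Solve (2*k + 6)·f(k+1) − (1)·f(k) = k**2 + 5*k/2 + 1/2.
deg f ≤ 1 (via 1,0,2).
Solve for f: f(k) = (k - 1)/2 (degree 1 ≤ 1).
Get s_k = R·t_k = -2**(k + 2)*(k - 1)*factorial(k + 2) with R(k) = B(k−1)f(k)/C(k) = (k - 1)/(2*k**2 + 5*k + 1).
s_(k+1) − s_k = -2**(k + 2)*(2*k**2 + 5*k + 1)*factorial(k + 2) = t_k.
Telescoping: Σ = s_(10) − s_(1) = -17657914982400 − (0) = -17657914982400.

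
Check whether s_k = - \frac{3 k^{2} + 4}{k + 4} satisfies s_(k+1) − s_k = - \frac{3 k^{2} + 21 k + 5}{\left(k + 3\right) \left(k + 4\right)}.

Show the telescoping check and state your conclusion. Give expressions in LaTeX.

Invalid: residual \frac{21 k + 1}{k^{3} + 12 k^{2} + 47 k + 60} ≠ 0.

s_(k+1) = (-3*(k + 1)**2 - 4)/(k + 5)
s_(k+1) − s_k = (-3*k**2 - 27*k - 8)/(k**2 + 9*k + 20)
(s_(k+1) − s_k) − t_k = (21*k + 1)/(k**3 + 12*k**2 + 47*k + 60)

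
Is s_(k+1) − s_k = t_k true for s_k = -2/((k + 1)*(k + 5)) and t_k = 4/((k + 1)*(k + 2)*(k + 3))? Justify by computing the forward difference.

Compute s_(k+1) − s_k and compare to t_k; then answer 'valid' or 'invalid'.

Invalid: residual 6*(-3*k - 13)/(k**5 + 17*k**4 + 107*k**3 + 307*k**2 + 396*k + 180) ≠ 0.

s_(k+1) = -2/((k + 2)*(k + 6))
s_(k+1) − s_k = 2*(2*k + 7)/(k**4 + 14*k**3 + 65*k**2 + 112*k + 60)
(s_(k+1) − s_k) − t_k = 6*(-3*k - 13)/(k**5 + 17*k**4 + 107*k**3 + 307*k**2 + 396*k + 180)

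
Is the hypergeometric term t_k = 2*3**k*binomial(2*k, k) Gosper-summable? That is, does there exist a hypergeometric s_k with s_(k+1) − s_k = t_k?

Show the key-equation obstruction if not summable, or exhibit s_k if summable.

No — t_k has no hypergeometric antidifference.

The ratio is 6*(2*k + 1)/(k + 1).
Gosper form: A/B · C(k+1)/C(k) with A=12*k + 6, B=k + 1, C=1.
f must satisfy (12*k + 6)·f(k+1) − (k)·f(k) = 1.
deg f ≤ -1 (via 1,1,0).
Negative degree bound (-1): no f exists, t_k not Gosper-summable.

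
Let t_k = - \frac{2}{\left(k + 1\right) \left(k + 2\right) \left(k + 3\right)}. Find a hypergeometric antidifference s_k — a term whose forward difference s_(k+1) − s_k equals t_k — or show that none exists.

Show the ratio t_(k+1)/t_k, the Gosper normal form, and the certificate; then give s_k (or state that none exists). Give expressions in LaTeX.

s_k = \frac{k \left(- k - 3\right)}{2 \left(k + 1\right) \left(k + 2\right)}

r(k) = (k + 1)/(k + 4) after simplifying.
So A=k + 1 and B=k + 4, with C=1.
Set up (k + 1)·f(k+1) − (k + 3)·f(k) − (1) = 0.
Degrees (1,1,0) ⇒ d ≤ 2.
Solving with deg f ≤ 2: f(k) = k*(k + 3)/4.
Get s_k = R·t_k = k*(-k - 3)/(2*(k + 1)*(k + 2)) with R(k) = B(k−1)f(k)/C(k) = k*(k + 3)**2/4.
s_(k+1) − s_k = -2/(k**3 + 6*k**2 + 11*k + 6) = t_k.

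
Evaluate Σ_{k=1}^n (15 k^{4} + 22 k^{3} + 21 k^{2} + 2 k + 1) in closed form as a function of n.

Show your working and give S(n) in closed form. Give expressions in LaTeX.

S(n) = n \left(3 n^{4} + 13 n^{3} + 23 n^{2} + 17 n + 5\right)

t_(k+1)/t_k = (15*k**4 + 82*k**3 + 177*k**2 + 170*k + 61)/(15*k**4 + 22*k**3 + 21*k**2 + 2*k + 1).
A = 1, B = 1, C = k**4 + 22*k**3/15 + 7*k**2/5 + 2*k/15 + 1/15.
Key eq: (1)·f(k+1) = (1)·f(k) + (k**4 + 22*k**3/15 + 7*k**2/5 + 2*k/15 + 1/15).
deg f ≤ 5 (via 0,0,4).
A polynomial solution: f(k) = k*(3*k**4 - 2*k**3 + k**2 - 4*k + 3)/15.
So s_k = (B(k−1)f/C)·t_k = (k*(3*k**4 - 2*k**3 + k**2 - 4*k + 3)/(15*k**4 + 22*k**3 + 21*k**2 + 2*k + 1))·t_k = k*(3*k**4 - 2*k**3 + k**2 - 4*k + 3).
Verify: 15*k**4 + 22*k**3 + 21*k**2 + 2*k + 1 matches t_k.
Evaluate: s_(n+1) = 3*n**5 + 13*n**4 + 23*n**3 + 17*n**2 + 5*n + 1; subtract s_(1) = 1 ⇒ S(n) = n*(3*n**4 + 13*n**3 + 23*n**2 + 17*n + 5).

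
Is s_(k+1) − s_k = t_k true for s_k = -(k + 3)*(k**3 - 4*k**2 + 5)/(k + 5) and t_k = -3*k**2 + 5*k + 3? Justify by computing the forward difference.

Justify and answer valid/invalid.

s_(k+1) = -(k + 4)*((k + 1)**3 - 4*(k + 1)**2 + 5)/(k + 6)
s_(k+1) − s_k = (-3*k**4 - 24*k**3 - 4*k**2 + 127*k + 50)/(k**2 + 11*k + 30)
(s_(k+1) − s_k) − t_k = 4*(k**3 + 7*k**2 - 14*k - 10)/(k**2 + 11*k + 30)

Invalid: residual 4*(k**3 + 7*k**2 - 14*k - 10)/(k**2 + 11*k + 30) ≠ 0.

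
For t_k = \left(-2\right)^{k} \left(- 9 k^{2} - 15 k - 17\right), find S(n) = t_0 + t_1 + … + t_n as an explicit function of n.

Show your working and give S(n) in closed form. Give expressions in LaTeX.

Step 1: r(k) = 2*(-9*k**2 - 33*k - 41)/(9*k**2 + 15*k + 17).
So A=-2 and B=1, with C=k**2 + 5*k/3 + 17/9.
f must satisfy (-2)·f(k+1) − (1)·f(k) = k**2 + 5*k/3 + 17/9.
d = 2 from the (0,0,2) case.
Coefficient equations give f(k) = -(3*k**2 + k + 3)/9.
Certificate R = B(k−1)f/C = -(3*k**2 + k + 3)/(9*k**2 + 15*k + 17) gives s_k = (-2)**k*(3*k**2 + k + 3).
s_(k+1) − s_k = (-2)**k*(-9*k**2 - 15*k - 17) = t_k.
Evaluate: s_(n+1) = (-2)**(n + 1)*(3*n**2 + 7*n + 7); subtract s_(0) = 3 ⇒ S(n) = -6*(-2)**n*n**2 - 14*(-2)**n*n - 14*(-2)**n - 3.

S(n) = - 6 \left(-2\right)^{n} n^{2} - 14 \left(-2\right)^{n} n - 14 \left(-2\right)^{n} - 3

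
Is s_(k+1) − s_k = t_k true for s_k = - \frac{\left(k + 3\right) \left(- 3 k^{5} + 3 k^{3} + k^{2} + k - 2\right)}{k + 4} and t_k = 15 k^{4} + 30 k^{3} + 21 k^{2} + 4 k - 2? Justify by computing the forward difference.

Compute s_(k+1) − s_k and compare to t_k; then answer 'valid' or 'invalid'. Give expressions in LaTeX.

Invalid: residual \frac{- 12 k^{5} - 90 k^{4} - 144 k^{3} - 89 k^{2} - 15 k + 10}{k^{2} + 9 k + 20} ≠ 0.

s_(k+1) = -(k + 4)*(k - 3*(k + 1)**5 + 3*(k + 1)**3 + (k + 1)**2 - 1)/(k + 5)
s_(k+1) − s_k = (15*k**6 + 153*k**5 + 501*k**4 + 649*k**3 + 365*k**2 + 47*k - 30)/(k**2 + 9*k + 20)
(s_(k+1) − s_k) − t_k = (-12*k**5 - 90*k**4 - 144*k**3 - 89*k**2 - 15*k + 10)/(k**2 + 9*k + 20)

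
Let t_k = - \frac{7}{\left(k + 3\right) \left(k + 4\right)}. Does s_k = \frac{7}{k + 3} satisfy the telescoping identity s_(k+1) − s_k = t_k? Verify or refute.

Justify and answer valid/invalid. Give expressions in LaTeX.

s_(k+1) = 7/(k + 4)
s_(k+1) − s_k = -7/((k + 3)*(k + 4))
(s_(k+1) − s_k) − t_k = 0

valid (s_(k+1) − s_k reduces to t_k)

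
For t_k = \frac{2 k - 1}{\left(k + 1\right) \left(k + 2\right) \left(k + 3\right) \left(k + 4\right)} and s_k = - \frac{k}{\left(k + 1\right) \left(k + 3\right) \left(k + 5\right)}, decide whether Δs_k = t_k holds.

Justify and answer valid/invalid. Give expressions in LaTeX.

s_(k+1) = (-k - 1)/((k + 2)*(k + 4)*(k + 6))
s_(k+1) − s_k = k/((k + 1)*(k + 3)*(k + 5)) - (k + 1)/((k + 2)*(k + 4)*(k + 6))
(s_(k+1) − s_k) − t_k = 3*(-3*k**2 - 13*k + 5)/(k**6 + 21*k**5 + 175*k**4 + 735*k**3 + 1624*k**2 + 1764*k + 720)

Invalid: residual \frac{3 \left(- 3 k^{2} - 13 k + 5\right)}{k^{6} + 21 k^{5} + 175 k^{4} + 735 k^{3} + 1624 k^{2} + 1764 k + 720} ≠ 0.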